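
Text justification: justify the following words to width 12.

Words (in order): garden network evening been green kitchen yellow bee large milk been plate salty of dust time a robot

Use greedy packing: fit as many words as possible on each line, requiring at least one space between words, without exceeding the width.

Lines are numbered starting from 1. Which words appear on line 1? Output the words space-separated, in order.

Answer: garden

Derivation:
Line 1: ['garden'] (min_width=6, slack=6)
Line 2: ['network'] (min_width=7, slack=5)
Line 3: ['evening', 'been'] (min_width=12, slack=0)
Line 4: ['green'] (min_width=5, slack=7)
Line 5: ['kitchen'] (min_width=7, slack=5)
Line 6: ['yellow', 'bee'] (min_width=10, slack=2)
Line 7: ['large', 'milk'] (min_width=10, slack=2)
Line 8: ['been', 'plate'] (min_width=10, slack=2)
Line 9: ['salty', 'of'] (min_width=8, slack=4)
Line 10: ['dust', 'time', 'a'] (min_width=11, slack=1)
Line 11: ['robot'] (min_width=5, slack=7)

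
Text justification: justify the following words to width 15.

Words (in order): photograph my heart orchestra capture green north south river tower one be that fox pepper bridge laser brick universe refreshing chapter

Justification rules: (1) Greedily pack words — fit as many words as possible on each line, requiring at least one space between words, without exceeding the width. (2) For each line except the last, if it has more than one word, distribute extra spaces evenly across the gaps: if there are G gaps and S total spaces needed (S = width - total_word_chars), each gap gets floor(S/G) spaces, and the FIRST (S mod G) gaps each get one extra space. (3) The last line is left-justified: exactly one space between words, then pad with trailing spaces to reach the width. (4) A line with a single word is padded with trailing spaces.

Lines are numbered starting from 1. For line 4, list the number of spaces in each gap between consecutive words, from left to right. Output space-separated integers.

Answer: 5

Derivation:
Line 1: ['photograph', 'my'] (min_width=13, slack=2)
Line 2: ['heart', 'orchestra'] (min_width=15, slack=0)
Line 3: ['capture', 'green'] (min_width=13, slack=2)
Line 4: ['north', 'south'] (min_width=11, slack=4)
Line 5: ['river', 'tower', 'one'] (min_width=15, slack=0)
Line 6: ['be', 'that', 'fox'] (min_width=11, slack=4)
Line 7: ['pepper', 'bridge'] (min_width=13, slack=2)
Line 8: ['laser', 'brick'] (min_width=11, slack=4)
Line 9: ['universe'] (min_width=8, slack=7)
Line 10: ['refreshing'] (min_width=10, slack=5)
Line 11: ['chapter'] (min_width=7, slack=8)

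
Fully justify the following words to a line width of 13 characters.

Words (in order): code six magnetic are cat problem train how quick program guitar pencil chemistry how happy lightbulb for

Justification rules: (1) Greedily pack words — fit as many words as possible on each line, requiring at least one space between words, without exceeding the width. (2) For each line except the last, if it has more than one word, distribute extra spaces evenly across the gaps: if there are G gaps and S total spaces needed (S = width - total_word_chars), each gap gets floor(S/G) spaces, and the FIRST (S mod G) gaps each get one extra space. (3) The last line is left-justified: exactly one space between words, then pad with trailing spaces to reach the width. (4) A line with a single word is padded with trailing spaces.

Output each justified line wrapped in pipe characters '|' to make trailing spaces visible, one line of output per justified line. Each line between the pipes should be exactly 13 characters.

Answer: |code      six|
|magnetic  are|
|cat   problem|
|train     how|
|quick program|
|guitar pencil|
|chemistry how|
|happy        |
|lightbulb for|

Derivation:
Line 1: ['code', 'six'] (min_width=8, slack=5)
Line 2: ['magnetic', 'are'] (min_width=12, slack=1)
Line 3: ['cat', 'problem'] (min_width=11, slack=2)
Line 4: ['train', 'how'] (min_width=9, slack=4)
Line 5: ['quick', 'program'] (min_width=13, slack=0)
Line 6: ['guitar', 'pencil'] (min_width=13, slack=0)
Line 7: ['chemistry', 'how'] (min_width=13, slack=0)
Line 8: ['happy'] (min_width=5, slack=8)
Line 9: ['lightbulb', 'for'] (min_width=13, slack=0)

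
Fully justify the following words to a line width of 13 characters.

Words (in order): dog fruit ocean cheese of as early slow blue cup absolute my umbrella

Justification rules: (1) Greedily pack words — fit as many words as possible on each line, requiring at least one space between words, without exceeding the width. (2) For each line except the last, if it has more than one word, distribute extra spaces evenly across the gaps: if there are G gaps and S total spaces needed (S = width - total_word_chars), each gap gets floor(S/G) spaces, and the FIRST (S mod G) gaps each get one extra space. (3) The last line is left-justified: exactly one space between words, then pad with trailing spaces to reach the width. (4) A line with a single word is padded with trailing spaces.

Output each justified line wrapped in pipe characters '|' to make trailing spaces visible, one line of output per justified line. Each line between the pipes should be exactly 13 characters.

Answer: |dog     fruit|
|ocean  cheese|
|of  as  early|
|slow blue cup|
|absolute   my|
|umbrella     |

Derivation:
Line 1: ['dog', 'fruit'] (min_width=9, slack=4)
Line 2: ['ocean', 'cheese'] (min_width=12, slack=1)
Line 3: ['of', 'as', 'early'] (min_width=11, slack=2)
Line 4: ['slow', 'blue', 'cup'] (min_width=13, slack=0)
Line 5: ['absolute', 'my'] (min_width=11, slack=2)
Line 6: ['umbrella'] (min_width=8, slack=5)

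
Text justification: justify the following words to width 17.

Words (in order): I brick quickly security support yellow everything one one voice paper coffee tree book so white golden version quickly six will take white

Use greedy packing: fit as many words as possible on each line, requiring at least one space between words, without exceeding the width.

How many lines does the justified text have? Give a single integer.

Answer: 9

Derivation:
Line 1: ['I', 'brick', 'quickly'] (min_width=15, slack=2)
Line 2: ['security', 'support'] (min_width=16, slack=1)
Line 3: ['yellow', 'everything'] (min_width=17, slack=0)
Line 4: ['one', 'one', 'voice'] (min_width=13, slack=4)
Line 5: ['paper', 'coffee', 'tree'] (min_width=17, slack=0)
Line 6: ['book', 'so', 'white'] (min_width=13, slack=4)
Line 7: ['golden', 'version'] (min_width=14, slack=3)
Line 8: ['quickly', 'six', 'will'] (min_width=16, slack=1)
Line 9: ['take', 'white'] (min_width=10, slack=7)
Total lines: 9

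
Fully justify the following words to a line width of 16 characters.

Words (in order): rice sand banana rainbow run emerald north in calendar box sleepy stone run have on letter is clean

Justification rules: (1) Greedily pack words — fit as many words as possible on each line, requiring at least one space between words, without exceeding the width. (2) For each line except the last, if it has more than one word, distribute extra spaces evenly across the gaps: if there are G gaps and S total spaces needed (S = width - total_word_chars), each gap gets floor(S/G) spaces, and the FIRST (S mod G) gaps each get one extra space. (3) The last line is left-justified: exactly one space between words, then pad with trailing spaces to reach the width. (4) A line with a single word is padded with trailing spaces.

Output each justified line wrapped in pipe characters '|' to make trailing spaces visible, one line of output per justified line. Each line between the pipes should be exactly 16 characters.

Line 1: ['rice', 'sand', 'banana'] (min_width=16, slack=0)
Line 2: ['rainbow', 'run'] (min_width=11, slack=5)
Line 3: ['emerald', 'north', 'in'] (min_width=16, slack=0)
Line 4: ['calendar', 'box'] (min_width=12, slack=4)
Line 5: ['sleepy', 'stone', 'run'] (min_width=16, slack=0)
Line 6: ['have', 'on', 'letter'] (min_width=14, slack=2)
Line 7: ['is', 'clean'] (min_width=8, slack=8)

Answer: |rice sand banana|
|rainbow      run|
|emerald north in|
|calendar     box|
|sleepy stone run|
|have  on  letter|
|is clean        |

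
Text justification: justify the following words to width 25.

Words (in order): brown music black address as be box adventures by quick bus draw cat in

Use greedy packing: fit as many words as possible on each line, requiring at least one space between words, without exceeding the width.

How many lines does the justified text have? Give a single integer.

Answer: 3

Derivation:
Line 1: ['brown', 'music', 'black', 'address'] (min_width=25, slack=0)
Line 2: ['as', 'be', 'box', 'adventures', 'by'] (min_width=23, slack=2)
Line 3: ['quick', 'bus', 'draw', 'cat', 'in'] (min_width=21, slack=4)
Total lines: 3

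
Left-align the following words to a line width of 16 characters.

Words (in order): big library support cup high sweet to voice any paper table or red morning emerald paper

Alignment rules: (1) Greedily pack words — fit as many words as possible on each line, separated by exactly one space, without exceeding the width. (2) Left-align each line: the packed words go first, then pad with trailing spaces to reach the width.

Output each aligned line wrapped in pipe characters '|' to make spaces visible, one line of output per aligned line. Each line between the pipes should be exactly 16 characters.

Line 1: ['big', 'library'] (min_width=11, slack=5)
Line 2: ['support', 'cup', 'high'] (min_width=16, slack=0)
Line 3: ['sweet', 'to', 'voice'] (min_width=14, slack=2)
Line 4: ['any', 'paper', 'table'] (min_width=15, slack=1)
Line 5: ['or', 'red', 'morning'] (min_width=14, slack=2)
Line 6: ['emerald', 'paper'] (min_width=13, slack=3)

Answer: |big library     |
|support cup high|
|sweet to voice  |
|any paper table |
|or red morning  |
|emerald paper   |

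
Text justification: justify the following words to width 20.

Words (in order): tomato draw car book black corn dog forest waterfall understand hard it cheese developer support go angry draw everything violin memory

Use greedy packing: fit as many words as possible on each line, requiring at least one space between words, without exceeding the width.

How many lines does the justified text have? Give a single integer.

Line 1: ['tomato', 'draw', 'car', 'book'] (min_width=20, slack=0)
Line 2: ['black', 'corn', 'dog'] (min_width=14, slack=6)
Line 3: ['forest', 'waterfall'] (min_width=16, slack=4)
Line 4: ['understand', 'hard', 'it'] (min_width=18, slack=2)
Line 5: ['cheese', 'developer'] (min_width=16, slack=4)
Line 6: ['support', 'go', 'angry'] (min_width=16, slack=4)
Line 7: ['draw', 'everything'] (min_width=15, slack=5)
Line 8: ['violin', 'memory'] (min_width=13, slack=7)
Total lines: 8

Answer: 8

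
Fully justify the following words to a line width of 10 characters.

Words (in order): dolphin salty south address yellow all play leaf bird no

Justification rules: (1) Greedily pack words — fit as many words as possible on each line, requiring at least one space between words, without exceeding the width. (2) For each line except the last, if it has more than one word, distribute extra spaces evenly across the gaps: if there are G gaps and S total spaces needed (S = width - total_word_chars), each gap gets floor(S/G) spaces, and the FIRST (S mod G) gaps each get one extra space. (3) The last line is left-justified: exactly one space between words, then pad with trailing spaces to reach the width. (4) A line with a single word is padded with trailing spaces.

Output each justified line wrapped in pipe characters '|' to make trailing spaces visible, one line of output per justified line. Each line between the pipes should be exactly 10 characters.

Answer: |dolphin   |
|salty     |
|south     |
|address   |
|yellow all|
|play  leaf|
|bird no   |

Derivation:
Line 1: ['dolphin'] (min_width=7, slack=3)
Line 2: ['salty'] (min_width=5, slack=5)
Line 3: ['south'] (min_width=5, slack=5)
Line 4: ['address'] (min_width=7, slack=3)
Line 5: ['yellow', 'all'] (min_width=10, slack=0)
Line 6: ['play', 'leaf'] (min_width=9, slack=1)
Line 7: ['bird', 'no'] (min_width=7, slack=3)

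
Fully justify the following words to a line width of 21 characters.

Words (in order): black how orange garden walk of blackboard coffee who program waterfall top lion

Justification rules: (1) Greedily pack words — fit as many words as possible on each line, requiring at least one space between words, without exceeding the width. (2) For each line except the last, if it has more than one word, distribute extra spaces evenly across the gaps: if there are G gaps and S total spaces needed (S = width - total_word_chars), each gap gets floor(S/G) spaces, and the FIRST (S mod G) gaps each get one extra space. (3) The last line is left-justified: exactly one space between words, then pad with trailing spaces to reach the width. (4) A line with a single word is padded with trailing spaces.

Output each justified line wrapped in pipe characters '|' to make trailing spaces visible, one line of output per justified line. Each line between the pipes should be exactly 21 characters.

Answer: |black    how   orange|
|garden     walk    of|
|blackboard coffee who|
|program waterfall top|
|lion                 |

Derivation:
Line 1: ['black', 'how', 'orange'] (min_width=16, slack=5)
Line 2: ['garden', 'walk', 'of'] (min_width=14, slack=7)
Line 3: ['blackboard', 'coffee', 'who'] (min_width=21, slack=0)
Line 4: ['program', 'waterfall', 'top'] (min_width=21, slack=0)
Line 5: ['lion'] (min_width=4, slack=17)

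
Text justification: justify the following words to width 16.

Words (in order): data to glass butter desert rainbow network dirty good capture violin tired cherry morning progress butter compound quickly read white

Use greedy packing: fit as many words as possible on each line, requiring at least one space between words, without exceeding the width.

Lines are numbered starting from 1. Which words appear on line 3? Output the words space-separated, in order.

Answer: rainbow network

Derivation:
Line 1: ['data', 'to', 'glass'] (min_width=13, slack=3)
Line 2: ['butter', 'desert'] (min_width=13, slack=3)
Line 3: ['rainbow', 'network'] (min_width=15, slack=1)
Line 4: ['dirty', 'good'] (min_width=10, slack=6)
Line 5: ['capture', 'violin'] (min_width=14, slack=2)
Line 6: ['tired', 'cherry'] (min_width=12, slack=4)
Line 7: ['morning', 'progress'] (min_width=16, slack=0)
Line 8: ['butter', 'compound'] (min_width=15, slack=1)
Line 9: ['quickly', 'read'] (min_width=12, slack=4)
Line 10: ['white'] (min_width=5, slack=11)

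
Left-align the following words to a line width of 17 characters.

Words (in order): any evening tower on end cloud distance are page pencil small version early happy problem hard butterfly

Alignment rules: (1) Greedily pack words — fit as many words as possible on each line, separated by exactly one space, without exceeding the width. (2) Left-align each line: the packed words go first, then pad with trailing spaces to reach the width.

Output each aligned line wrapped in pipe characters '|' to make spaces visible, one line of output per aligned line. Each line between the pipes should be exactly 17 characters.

Answer: |any evening tower|
|on end cloud     |
|distance are page|
|pencil small     |
|version early    |
|happy problem    |
|hard butterfly   |

Derivation:
Line 1: ['any', 'evening', 'tower'] (min_width=17, slack=0)
Line 2: ['on', 'end', 'cloud'] (min_width=12, slack=5)
Line 3: ['distance', 'are', 'page'] (min_width=17, slack=0)
Line 4: ['pencil', 'small'] (min_width=12, slack=5)
Line 5: ['version', 'early'] (min_width=13, slack=4)
Line 6: ['happy', 'problem'] (min_width=13, slack=4)
Line 7: ['hard', 'butterfly'] (min_width=14, slack=3)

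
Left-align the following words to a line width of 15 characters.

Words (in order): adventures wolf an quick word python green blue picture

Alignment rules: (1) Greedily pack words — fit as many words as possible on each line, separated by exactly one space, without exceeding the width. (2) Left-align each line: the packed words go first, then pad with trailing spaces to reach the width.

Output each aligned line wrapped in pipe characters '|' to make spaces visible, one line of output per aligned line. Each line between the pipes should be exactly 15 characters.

Answer: |adventures wolf|
|an quick word  |
|python green   |
|blue picture   |

Derivation:
Line 1: ['adventures', 'wolf'] (min_width=15, slack=0)
Line 2: ['an', 'quick', 'word'] (min_width=13, slack=2)
Line 3: ['python', 'green'] (min_width=12, slack=3)
Line 4: ['blue', 'picture'] (min_width=12, slack=3)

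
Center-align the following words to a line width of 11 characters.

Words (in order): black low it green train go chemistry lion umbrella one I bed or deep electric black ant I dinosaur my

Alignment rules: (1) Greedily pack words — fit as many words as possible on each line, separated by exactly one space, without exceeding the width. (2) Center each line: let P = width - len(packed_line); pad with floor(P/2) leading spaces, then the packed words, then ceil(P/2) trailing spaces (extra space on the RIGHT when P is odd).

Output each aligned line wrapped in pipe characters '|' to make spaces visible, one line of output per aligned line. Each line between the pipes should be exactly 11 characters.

Answer: | black low |
| it green  |
| train go  |
| chemistry |
|   lion    |
| umbrella  |
| one I bed |
|  or deep  |
| electric  |
|black ant I|
|dinosaur my|

Derivation:
Line 1: ['black', 'low'] (min_width=9, slack=2)
Line 2: ['it', 'green'] (min_width=8, slack=3)
Line 3: ['train', 'go'] (min_width=8, slack=3)
Line 4: ['chemistry'] (min_width=9, slack=2)
Line 5: ['lion'] (min_width=4, slack=7)
Line 6: ['umbrella'] (min_width=8, slack=3)
Line 7: ['one', 'I', 'bed'] (min_width=9, slack=2)
Line 8: ['or', 'deep'] (min_width=7, slack=4)
Line 9: ['electric'] (min_width=8, slack=3)
Line 10: ['black', 'ant', 'I'] (min_width=11, slack=0)
Line 11: ['dinosaur', 'my'] (min_width=11, slack=0)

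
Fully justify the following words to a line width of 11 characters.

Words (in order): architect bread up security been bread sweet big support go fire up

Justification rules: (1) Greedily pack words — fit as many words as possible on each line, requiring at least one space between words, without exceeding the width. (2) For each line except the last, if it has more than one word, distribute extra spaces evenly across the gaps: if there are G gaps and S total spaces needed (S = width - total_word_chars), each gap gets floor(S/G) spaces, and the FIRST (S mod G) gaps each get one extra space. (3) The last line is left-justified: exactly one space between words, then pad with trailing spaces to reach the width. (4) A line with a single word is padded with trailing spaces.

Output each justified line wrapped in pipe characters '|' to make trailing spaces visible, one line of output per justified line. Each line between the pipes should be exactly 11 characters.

Line 1: ['architect'] (min_width=9, slack=2)
Line 2: ['bread', 'up'] (min_width=8, slack=3)
Line 3: ['security'] (min_width=8, slack=3)
Line 4: ['been', 'bread'] (min_width=10, slack=1)
Line 5: ['sweet', 'big'] (min_width=9, slack=2)
Line 6: ['support', 'go'] (min_width=10, slack=1)
Line 7: ['fire', 'up'] (min_width=7, slack=4)

Answer: |architect  |
|bread    up|
|security   |
|been  bread|
|sweet   big|
|support  go|
|fire up    |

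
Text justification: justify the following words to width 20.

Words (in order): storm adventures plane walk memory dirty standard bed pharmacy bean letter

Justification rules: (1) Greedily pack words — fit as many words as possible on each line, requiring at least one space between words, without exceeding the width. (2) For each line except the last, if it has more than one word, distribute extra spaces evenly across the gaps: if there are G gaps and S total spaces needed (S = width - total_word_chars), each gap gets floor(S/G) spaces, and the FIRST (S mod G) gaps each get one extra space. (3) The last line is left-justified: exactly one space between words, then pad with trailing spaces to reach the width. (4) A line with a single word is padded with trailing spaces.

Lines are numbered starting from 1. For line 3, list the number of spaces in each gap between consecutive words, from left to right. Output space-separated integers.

Answer: 2 2

Derivation:
Line 1: ['storm', 'adventures'] (min_width=16, slack=4)
Line 2: ['plane', 'walk', 'memory'] (min_width=17, slack=3)
Line 3: ['dirty', 'standard', 'bed'] (min_width=18, slack=2)
Line 4: ['pharmacy', 'bean', 'letter'] (min_width=20, slack=0)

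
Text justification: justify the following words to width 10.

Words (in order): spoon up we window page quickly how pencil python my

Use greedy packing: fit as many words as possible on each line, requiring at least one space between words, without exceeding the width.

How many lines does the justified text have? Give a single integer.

Line 1: ['spoon', 'up'] (min_width=8, slack=2)
Line 2: ['we', 'window'] (min_width=9, slack=1)
Line 3: ['page'] (min_width=4, slack=6)
Line 4: ['quickly'] (min_width=7, slack=3)
Line 5: ['how', 'pencil'] (min_width=10, slack=0)
Line 6: ['python', 'my'] (min_width=9, slack=1)
Total lines: 6

Answer: 6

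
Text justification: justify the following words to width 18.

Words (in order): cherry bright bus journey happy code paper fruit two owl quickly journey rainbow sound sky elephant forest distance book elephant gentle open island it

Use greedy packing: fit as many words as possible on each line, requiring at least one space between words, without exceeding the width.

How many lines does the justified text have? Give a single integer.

Answer: 10

Derivation:
Line 1: ['cherry', 'bright', 'bus'] (min_width=17, slack=1)
Line 2: ['journey', 'happy', 'code'] (min_width=18, slack=0)
Line 3: ['paper', 'fruit', 'two'] (min_width=15, slack=3)
Line 4: ['owl', 'quickly'] (min_width=11, slack=7)
Line 5: ['journey', 'rainbow'] (min_width=15, slack=3)
Line 6: ['sound', 'sky', 'elephant'] (min_width=18, slack=0)
Line 7: ['forest', 'distance'] (min_width=15, slack=3)
Line 8: ['book', 'elephant'] (min_width=13, slack=5)
Line 9: ['gentle', 'open', 'island'] (min_width=18, slack=0)
Line 10: ['it'] (min_width=2, slack=16)
Total lines: 10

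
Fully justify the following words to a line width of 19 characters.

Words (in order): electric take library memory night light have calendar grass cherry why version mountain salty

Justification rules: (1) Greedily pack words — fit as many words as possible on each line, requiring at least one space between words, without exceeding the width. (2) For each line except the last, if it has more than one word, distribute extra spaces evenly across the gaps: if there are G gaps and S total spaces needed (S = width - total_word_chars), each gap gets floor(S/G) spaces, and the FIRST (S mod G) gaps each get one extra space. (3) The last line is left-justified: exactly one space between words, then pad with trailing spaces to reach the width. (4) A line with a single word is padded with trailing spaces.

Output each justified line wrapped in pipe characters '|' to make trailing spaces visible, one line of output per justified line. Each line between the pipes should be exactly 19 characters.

Line 1: ['electric', 'take'] (min_width=13, slack=6)
Line 2: ['library', 'memory'] (min_width=14, slack=5)
Line 3: ['night', 'light', 'have'] (min_width=16, slack=3)
Line 4: ['calendar', 'grass'] (min_width=14, slack=5)
Line 5: ['cherry', 'why', 'version'] (min_width=18, slack=1)
Line 6: ['mountain', 'salty'] (min_width=14, slack=5)

Answer: |electric       take|
|library      memory|
|night   light  have|
|calendar      grass|
|cherry  why version|
|mountain salty     |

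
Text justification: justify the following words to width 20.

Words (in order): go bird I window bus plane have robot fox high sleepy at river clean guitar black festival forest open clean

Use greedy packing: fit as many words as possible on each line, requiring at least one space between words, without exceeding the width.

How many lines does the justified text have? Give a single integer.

Answer: 6

Derivation:
Line 1: ['go', 'bird', 'I', 'window', 'bus'] (min_width=20, slack=0)
Line 2: ['plane', 'have', 'robot', 'fox'] (min_width=20, slack=0)
Line 3: ['high', 'sleepy', 'at', 'river'] (min_width=20, slack=0)
Line 4: ['clean', 'guitar', 'black'] (min_width=18, slack=2)
Line 5: ['festival', 'forest', 'open'] (min_width=20, slack=0)
Line 6: ['clean'] (min_width=5, slack=15)
Total lines: 6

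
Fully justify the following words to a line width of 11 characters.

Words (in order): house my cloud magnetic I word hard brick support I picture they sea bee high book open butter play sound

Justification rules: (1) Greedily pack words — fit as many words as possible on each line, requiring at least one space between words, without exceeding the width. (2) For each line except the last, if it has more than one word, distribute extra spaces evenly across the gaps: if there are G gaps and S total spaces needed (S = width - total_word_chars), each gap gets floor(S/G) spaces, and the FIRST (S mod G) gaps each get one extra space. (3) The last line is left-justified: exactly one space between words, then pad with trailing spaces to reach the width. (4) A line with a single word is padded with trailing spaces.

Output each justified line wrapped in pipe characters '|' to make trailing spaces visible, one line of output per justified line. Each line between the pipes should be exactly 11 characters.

Line 1: ['house', 'my'] (min_width=8, slack=3)
Line 2: ['cloud'] (min_width=5, slack=6)
Line 3: ['magnetic', 'I'] (min_width=10, slack=1)
Line 4: ['word', 'hard'] (min_width=9, slack=2)
Line 5: ['brick'] (min_width=5, slack=6)
Line 6: ['support', 'I'] (min_width=9, slack=2)
Line 7: ['picture'] (min_width=7, slack=4)
Line 8: ['they', 'sea'] (min_width=8, slack=3)
Line 9: ['bee', 'high'] (min_width=8, slack=3)
Line 10: ['book', 'open'] (min_width=9, slack=2)
Line 11: ['butter', 'play'] (min_width=11, slack=0)
Line 12: ['sound'] (min_width=5, slack=6)

Answer: |house    my|
|cloud      |
|magnetic  I|
|word   hard|
|brick      |
|support   I|
|picture    |
|they    sea|
|bee    high|
|book   open|
|butter play|
|sound      |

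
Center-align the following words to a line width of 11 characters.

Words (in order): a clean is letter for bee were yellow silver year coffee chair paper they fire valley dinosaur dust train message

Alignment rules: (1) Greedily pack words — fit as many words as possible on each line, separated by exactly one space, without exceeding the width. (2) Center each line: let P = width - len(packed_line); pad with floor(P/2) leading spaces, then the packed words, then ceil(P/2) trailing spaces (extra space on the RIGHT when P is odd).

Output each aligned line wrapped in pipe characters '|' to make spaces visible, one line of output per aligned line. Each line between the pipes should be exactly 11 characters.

Answer: |a clean is |
|letter for |
| bee were  |
|  yellow   |
|silver year|
|  coffee   |
|chair paper|
| they fire |
|  valley   |
| dinosaur  |
|dust train |
|  message  |

Derivation:
Line 1: ['a', 'clean', 'is'] (min_width=10, slack=1)
Line 2: ['letter', 'for'] (min_width=10, slack=1)
Line 3: ['bee', 'were'] (min_width=8, slack=3)
Line 4: ['yellow'] (min_width=6, slack=5)
Line 5: ['silver', 'year'] (min_width=11, slack=0)
Line 6: ['coffee'] (min_width=6, slack=5)
Line 7: ['chair', 'paper'] (min_width=11, slack=0)
Line 8: ['they', 'fire'] (min_width=9, slack=2)
Line 9: ['valley'] (min_width=6, slack=5)
Line 10: ['dinosaur'] (min_width=8, slack=3)
Line 11: ['dust', 'train'] (min_width=10, slack=1)
Line 12: ['message'] (min_width=7, slack=4)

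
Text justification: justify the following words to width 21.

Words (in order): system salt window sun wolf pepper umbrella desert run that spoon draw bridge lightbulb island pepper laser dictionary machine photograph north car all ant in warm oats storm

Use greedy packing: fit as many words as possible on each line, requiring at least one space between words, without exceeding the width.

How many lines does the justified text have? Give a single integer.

Answer: 10

Derivation:
Line 1: ['system', 'salt', 'window'] (min_width=18, slack=3)
Line 2: ['sun', 'wolf', 'pepper'] (min_width=15, slack=6)
Line 3: ['umbrella', 'desert', 'run'] (min_width=19, slack=2)
Line 4: ['that', 'spoon', 'draw'] (min_width=15, slack=6)
Line 5: ['bridge', 'lightbulb'] (min_width=16, slack=5)
Line 6: ['island', 'pepper', 'laser'] (min_width=19, slack=2)
Line 7: ['dictionary', 'machine'] (min_width=18, slack=3)
Line 8: ['photograph', 'north', 'car'] (min_width=20, slack=1)
Line 9: ['all', 'ant', 'in', 'warm', 'oats'] (min_width=20, slack=1)
Line 10: ['storm'] (min_width=5, slack=16)
Total lines: 10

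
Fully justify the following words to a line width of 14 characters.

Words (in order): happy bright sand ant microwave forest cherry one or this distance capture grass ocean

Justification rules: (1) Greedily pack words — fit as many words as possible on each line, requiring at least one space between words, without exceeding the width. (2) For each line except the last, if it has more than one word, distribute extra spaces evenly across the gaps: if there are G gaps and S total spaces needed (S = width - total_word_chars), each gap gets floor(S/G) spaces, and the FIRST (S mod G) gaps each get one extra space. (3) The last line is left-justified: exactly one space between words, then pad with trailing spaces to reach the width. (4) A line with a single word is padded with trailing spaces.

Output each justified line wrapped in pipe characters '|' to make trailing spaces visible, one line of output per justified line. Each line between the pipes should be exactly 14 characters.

Line 1: ['happy', 'bright'] (min_width=12, slack=2)
Line 2: ['sand', 'ant'] (min_width=8, slack=6)
Line 3: ['microwave'] (min_width=9, slack=5)
Line 4: ['forest', 'cherry'] (min_width=13, slack=1)
Line 5: ['one', 'or', 'this'] (min_width=11, slack=3)
Line 6: ['distance'] (min_width=8, slack=6)
Line 7: ['capture', 'grass'] (min_width=13, slack=1)
Line 8: ['ocean'] (min_width=5, slack=9)

Answer: |happy   bright|
|sand       ant|
|microwave     |
|forest  cherry|
|one   or  this|
|distance      |
|capture  grass|
|ocean         |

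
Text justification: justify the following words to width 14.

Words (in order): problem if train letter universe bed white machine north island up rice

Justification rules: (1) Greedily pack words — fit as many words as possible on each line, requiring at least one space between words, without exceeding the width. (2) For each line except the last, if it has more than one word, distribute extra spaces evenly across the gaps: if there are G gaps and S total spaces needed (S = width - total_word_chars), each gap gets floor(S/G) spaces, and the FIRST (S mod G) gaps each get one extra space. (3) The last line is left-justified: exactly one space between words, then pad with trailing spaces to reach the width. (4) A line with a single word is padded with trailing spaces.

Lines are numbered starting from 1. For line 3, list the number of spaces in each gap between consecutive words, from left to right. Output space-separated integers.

Answer: 3

Derivation:
Line 1: ['problem', 'if'] (min_width=10, slack=4)
Line 2: ['train', 'letter'] (min_width=12, slack=2)
Line 3: ['universe', 'bed'] (min_width=12, slack=2)
Line 4: ['white', 'machine'] (min_width=13, slack=1)
Line 5: ['north', 'island'] (min_width=12, slack=2)
Line 6: ['up', 'rice'] (min_width=7, slack=7)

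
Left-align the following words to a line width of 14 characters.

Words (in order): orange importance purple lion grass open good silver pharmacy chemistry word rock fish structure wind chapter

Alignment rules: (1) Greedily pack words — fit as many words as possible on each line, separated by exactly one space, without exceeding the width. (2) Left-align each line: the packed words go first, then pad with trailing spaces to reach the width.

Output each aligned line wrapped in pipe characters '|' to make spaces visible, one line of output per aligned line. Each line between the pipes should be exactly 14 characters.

Line 1: ['orange'] (min_width=6, slack=8)
Line 2: ['importance'] (min_width=10, slack=4)
Line 3: ['purple', 'lion'] (min_width=11, slack=3)
Line 4: ['grass', 'open'] (min_width=10, slack=4)
Line 5: ['good', 'silver'] (min_width=11, slack=3)
Line 6: ['pharmacy'] (min_width=8, slack=6)
Line 7: ['chemistry', 'word'] (min_width=14, slack=0)
Line 8: ['rock', 'fish'] (min_width=9, slack=5)
Line 9: ['structure', 'wind'] (min_width=14, slack=0)
Line 10: ['chapter'] (min_width=7, slack=7)

Answer: |orange        |
|importance    |
|purple lion   |
|grass open    |
|good silver   |
|pharmacy      |
|chemistry word|
|rock fish     |
|structure wind|
|chapter       |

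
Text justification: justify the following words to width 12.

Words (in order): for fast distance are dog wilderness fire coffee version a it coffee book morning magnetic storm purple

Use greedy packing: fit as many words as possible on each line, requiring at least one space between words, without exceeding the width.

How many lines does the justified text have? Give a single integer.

Line 1: ['for', 'fast'] (min_width=8, slack=4)
Line 2: ['distance', 'are'] (min_width=12, slack=0)
Line 3: ['dog'] (min_width=3, slack=9)
Line 4: ['wilderness'] (min_width=10, slack=2)
Line 5: ['fire', 'coffee'] (min_width=11, slack=1)
Line 6: ['version', 'a', 'it'] (min_width=12, slack=0)
Line 7: ['coffee', 'book'] (min_width=11, slack=1)
Line 8: ['morning'] (min_width=7, slack=5)
Line 9: ['magnetic'] (min_width=8, slack=4)
Line 10: ['storm', 'purple'] (min_width=12, slack=0)
Total lines: 10

Answer: 10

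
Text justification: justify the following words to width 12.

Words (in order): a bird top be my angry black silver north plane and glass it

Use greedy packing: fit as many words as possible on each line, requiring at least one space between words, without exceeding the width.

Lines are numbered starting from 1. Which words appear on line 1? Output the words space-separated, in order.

Answer: a bird top

Derivation:
Line 1: ['a', 'bird', 'top'] (min_width=10, slack=2)
Line 2: ['be', 'my', 'angry'] (min_width=11, slack=1)
Line 3: ['black', 'silver'] (min_width=12, slack=0)
Line 4: ['north', 'plane'] (min_width=11, slack=1)
Line 5: ['and', 'glass', 'it'] (min_width=12, slack=0)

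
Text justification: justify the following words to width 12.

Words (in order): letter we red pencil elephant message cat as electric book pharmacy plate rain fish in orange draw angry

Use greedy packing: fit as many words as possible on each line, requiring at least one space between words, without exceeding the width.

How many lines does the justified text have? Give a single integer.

Line 1: ['letter', 'we'] (min_width=9, slack=3)
Line 2: ['red', 'pencil'] (min_width=10, slack=2)
Line 3: ['elephant'] (min_width=8, slack=4)
Line 4: ['message', 'cat'] (min_width=11, slack=1)
Line 5: ['as', 'electric'] (min_width=11, slack=1)
Line 6: ['book'] (min_width=4, slack=8)
Line 7: ['pharmacy'] (min_width=8, slack=4)
Line 8: ['plate', 'rain'] (min_width=10, slack=2)
Line 9: ['fish', 'in'] (min_width=7, slack=5)
Line 10: ['orange', 'draw'] (min_width=11, slack=1)
Line 11: ['angry'] (min_width=5, slack=7)
Total lines: 11

Answer: 11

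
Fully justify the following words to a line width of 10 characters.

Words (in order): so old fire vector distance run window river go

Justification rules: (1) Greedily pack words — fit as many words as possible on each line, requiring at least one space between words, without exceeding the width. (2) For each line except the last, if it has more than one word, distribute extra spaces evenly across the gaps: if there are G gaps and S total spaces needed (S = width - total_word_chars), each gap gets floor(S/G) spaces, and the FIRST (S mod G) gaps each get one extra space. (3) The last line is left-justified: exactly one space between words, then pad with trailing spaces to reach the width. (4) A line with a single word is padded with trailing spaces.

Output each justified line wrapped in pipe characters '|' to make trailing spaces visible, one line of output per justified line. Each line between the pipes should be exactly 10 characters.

Answer: |so     old|
|fire      |
|vector    |
|distance  |
|run window|
|river go  |

Derivation:
Line 1: ['so', 'old'] (min_width=6, slack=4)
Line 2: ['fire'] (min_width=4, slack=6)
Line 3: ['vector'] (min_width=6, slack=4)
Line 4: ['distance'] (min_width=8, slack=2)
Line 5: ['run', 'window'] (min_width=10, slack=0)
Line 6: ['river', 'go'] (min_width=8, slack=2)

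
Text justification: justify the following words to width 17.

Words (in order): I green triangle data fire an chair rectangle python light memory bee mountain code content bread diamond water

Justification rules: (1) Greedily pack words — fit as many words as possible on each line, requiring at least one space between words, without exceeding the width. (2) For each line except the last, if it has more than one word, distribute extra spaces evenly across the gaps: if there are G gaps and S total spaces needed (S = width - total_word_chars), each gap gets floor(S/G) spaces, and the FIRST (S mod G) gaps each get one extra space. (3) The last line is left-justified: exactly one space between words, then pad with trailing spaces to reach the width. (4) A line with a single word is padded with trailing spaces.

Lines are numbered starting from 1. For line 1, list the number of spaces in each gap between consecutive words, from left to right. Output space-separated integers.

Line 1: ['I', 'green', 'triangle'] (min_width=16, slack=1)
Line 2: ['data', 'fire', 'an'] (min_width=12, slack=5)
Line 3: ['chair', 'rectangle'] (min_width=15, slack=2)
Line 4: ['python', 'light'] (min_width=12, slack=5)
Line 5: ['memory', 'bee'] (min_width=10, slack=7)
Line 6: ['mountain', 'code'] (min_width=13, slack=4)
Line 7: ['content', 'bread'] (min_width=13, slack=4)
Line 8: ['diamond', 'water'] (min_width=13, slack=4)

Answer: 2 1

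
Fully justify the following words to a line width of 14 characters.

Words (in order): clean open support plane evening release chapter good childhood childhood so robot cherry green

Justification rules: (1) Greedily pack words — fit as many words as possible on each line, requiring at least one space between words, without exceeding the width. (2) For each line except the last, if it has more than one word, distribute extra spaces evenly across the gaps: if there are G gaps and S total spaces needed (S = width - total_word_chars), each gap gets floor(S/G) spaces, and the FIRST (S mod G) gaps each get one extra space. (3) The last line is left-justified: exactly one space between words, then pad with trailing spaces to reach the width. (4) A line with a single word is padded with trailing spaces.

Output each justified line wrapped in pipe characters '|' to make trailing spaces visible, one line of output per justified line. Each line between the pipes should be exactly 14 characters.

Line 1: ['clean', 'open'] (min_width=10, slack=4)
Line 2: ['support', 'plane'] (min_width=13, slack=1)
Line 3: ['evening'] (min_width=7, slack=7)
Line 4: ['release'] (min_width=7, slack=7)
Line 5: ['chapter', 'good'] (min_width=12, slack=2)
Line 6: ['childhood'] (min_width=9, slack=5)
Line 7: ['childhood', 'so'] (min_width=12, slack=2)
Line 8: ['robot', 'cherry'] (min_width=12, slack=2)
Line 9: ['green'] (min_width=5, slack=9)

Answer: |clean     open|
|support  plane|
|evening       |
|release       |
|chapter   good|
|childhood     |
|childhood   so|
|robot   cherry|
|green         |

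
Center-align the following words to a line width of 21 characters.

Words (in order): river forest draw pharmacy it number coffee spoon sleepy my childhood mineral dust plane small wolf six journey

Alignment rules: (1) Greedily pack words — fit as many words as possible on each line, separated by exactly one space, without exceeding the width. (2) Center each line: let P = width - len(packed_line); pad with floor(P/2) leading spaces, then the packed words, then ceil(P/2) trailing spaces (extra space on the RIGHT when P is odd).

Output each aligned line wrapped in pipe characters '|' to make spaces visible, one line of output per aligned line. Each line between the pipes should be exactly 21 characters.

Line 1: ['river', 'forest', 'draw'] (min_width=17, slack=4)
Line 2: ['pharmacy', 'it', 'number'] (min_width=18, slack=3)
Line 3: ['coffee', 'spoon', 'sleepy'] (min_width=19, slack=2)
Line 4: ['my', 'childhood', 'mineral'] (min_width=20, slack=1)
Line 5: ['dust', 'plane', 'small', 'wolf'] (min_width=21, slack=0)
Line 6: ['six', 'journey'] (min_width=11, slack=10)

Answer: |  river forest draw  |
| pharmacy it number  |
| coffee spoon sleepy |
|my childhood mineral |
|dust plane small wolf|
|     six journey     |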